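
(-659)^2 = 434281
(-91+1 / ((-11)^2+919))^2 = 8956540321 / 1081600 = 8280.83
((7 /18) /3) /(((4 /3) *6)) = 7 /432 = 0.02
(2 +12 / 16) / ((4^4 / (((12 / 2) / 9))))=11 / 1536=0.01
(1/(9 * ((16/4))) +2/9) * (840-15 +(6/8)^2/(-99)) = 206.25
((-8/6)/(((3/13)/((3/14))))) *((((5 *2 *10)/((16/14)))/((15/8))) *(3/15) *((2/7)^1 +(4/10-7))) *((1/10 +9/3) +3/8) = 399347/1575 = 253.55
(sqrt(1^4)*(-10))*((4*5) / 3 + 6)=-126.67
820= 820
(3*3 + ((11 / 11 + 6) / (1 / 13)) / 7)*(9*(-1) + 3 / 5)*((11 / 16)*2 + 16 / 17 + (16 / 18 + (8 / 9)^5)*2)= -3217835159 / 3346110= -961.66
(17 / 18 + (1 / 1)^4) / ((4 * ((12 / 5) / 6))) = 175 / 144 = 1.22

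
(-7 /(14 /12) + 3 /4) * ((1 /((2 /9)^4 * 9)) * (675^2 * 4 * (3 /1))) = -20925489375 /16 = -1307843085.94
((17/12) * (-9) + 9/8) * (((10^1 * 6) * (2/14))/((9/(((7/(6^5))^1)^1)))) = -155/15552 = -0.01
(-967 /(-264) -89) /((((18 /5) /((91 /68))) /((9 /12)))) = -23.79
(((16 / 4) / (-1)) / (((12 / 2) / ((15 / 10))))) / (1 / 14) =-14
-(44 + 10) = -54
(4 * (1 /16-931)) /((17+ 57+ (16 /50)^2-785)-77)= 9309375 /1969744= 4.73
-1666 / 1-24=-1690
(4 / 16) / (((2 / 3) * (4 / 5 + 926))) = 15 / 37072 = 0.00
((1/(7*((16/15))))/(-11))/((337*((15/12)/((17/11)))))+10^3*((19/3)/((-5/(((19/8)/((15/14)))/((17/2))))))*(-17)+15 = 57858484841/10275804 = 5630.56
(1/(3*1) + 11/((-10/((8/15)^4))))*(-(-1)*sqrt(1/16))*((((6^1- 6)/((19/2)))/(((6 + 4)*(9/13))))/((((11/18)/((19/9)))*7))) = 0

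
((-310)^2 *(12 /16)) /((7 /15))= 1081125 /7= 154446.43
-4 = -4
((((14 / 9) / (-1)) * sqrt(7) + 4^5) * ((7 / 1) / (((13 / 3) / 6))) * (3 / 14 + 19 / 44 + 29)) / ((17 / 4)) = 168302592 / 2431 - 255668 * sqrt(7) / 2431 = 68953.58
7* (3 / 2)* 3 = 31.50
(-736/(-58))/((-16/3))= -69/29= -2.38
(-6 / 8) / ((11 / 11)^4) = -3 / 4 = -0.75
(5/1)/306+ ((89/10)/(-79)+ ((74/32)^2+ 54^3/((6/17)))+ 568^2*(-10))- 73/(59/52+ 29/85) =-280570460594749063/100919681280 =-2780136.21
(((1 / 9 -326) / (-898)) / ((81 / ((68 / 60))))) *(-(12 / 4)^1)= -49861 / 3273210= -0.02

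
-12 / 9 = -1.33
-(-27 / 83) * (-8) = -216 / 83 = -2.60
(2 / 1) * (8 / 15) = 16 / 15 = 1.07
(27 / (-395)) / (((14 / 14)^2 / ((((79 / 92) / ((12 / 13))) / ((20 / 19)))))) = -2223 / 36800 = -0.06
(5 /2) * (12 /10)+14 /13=53 /13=4.08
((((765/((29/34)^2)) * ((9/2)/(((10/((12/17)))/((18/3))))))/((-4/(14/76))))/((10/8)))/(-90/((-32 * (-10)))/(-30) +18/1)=-7402752/1805627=-4.10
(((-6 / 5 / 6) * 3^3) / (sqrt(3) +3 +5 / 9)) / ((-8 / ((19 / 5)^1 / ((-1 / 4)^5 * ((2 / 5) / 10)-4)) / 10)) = -189112320 / 79975181 +53187840 * sqrt(3) / 79975181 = -1.21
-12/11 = -1.09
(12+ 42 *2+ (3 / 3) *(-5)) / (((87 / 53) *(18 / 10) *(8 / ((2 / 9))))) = 0.86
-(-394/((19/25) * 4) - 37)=6331/38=166.61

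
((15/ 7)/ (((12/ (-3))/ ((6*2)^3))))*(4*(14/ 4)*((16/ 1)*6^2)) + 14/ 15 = -111974386/ 15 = -7464959.07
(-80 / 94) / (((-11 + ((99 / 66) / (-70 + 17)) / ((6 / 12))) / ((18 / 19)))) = 19080 / 261649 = 0.07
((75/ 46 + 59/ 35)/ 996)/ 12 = 5339/ 19242720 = 0.00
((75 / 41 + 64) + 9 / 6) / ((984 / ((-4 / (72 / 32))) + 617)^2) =11042 / 661289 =0.02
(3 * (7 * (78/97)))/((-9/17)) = -3094/97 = -31.90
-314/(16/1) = -157/8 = -19.62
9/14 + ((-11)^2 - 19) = 1437/14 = 102.64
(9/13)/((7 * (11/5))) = 45/1001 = 0.04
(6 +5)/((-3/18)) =-66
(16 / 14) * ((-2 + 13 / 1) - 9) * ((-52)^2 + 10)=43424 / 7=6203.43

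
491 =491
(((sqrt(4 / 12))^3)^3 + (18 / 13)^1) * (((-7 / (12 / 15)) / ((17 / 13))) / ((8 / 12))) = -945 / 68-455 * sqrt(3) / 11016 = -13.97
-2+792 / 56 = 85 / 7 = 12.14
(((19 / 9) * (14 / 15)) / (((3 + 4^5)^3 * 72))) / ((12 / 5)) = 133 / 12634522750512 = 0.00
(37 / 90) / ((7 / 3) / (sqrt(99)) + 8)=14652 / 284875- 259* sqrt(11) / 569750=0.05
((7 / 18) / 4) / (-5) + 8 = 2873 / 360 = 7.98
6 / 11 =0.55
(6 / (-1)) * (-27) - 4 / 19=3074 / 19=161.79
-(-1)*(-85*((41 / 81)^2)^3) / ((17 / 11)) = -0.93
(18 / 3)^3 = 216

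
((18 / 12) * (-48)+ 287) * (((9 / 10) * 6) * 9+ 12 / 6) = 10879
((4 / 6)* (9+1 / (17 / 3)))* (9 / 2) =468 / 17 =27.53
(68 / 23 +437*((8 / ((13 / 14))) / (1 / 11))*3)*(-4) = -148597520 / 299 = -496981.67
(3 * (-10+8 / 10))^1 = -138 / 5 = -27.60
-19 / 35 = -0.54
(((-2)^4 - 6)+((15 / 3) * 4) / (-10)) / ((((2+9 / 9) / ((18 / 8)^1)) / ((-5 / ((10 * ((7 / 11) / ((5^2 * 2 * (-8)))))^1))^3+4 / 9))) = 191664002744 / 1029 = 186262393.34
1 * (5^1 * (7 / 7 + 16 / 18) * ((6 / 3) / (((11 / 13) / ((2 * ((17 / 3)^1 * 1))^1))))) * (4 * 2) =601120 / 297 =2023.97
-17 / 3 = -5.67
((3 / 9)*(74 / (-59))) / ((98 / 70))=-0.30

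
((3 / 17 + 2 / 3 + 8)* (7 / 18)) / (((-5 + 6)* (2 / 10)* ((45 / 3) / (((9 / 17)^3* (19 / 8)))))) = 539847 / 1336336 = 0.40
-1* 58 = -58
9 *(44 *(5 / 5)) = 396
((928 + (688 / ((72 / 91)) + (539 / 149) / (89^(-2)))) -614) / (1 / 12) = 160047676 / 447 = 358048.49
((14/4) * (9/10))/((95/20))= 63/95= 0.66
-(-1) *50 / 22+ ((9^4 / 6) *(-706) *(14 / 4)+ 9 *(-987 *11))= -61594483 / 22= -2799749.23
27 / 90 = 3 / 10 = 0.30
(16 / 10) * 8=64 / 5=12.80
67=67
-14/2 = -7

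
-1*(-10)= 10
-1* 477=-477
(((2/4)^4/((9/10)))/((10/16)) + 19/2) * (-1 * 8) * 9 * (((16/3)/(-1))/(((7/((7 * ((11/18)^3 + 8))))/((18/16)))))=8301751/243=34163.58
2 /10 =1 /5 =0.20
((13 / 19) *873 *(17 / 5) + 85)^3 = 9472600277.12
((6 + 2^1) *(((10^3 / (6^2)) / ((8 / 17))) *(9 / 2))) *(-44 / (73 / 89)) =-8321500 / 73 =-113993.15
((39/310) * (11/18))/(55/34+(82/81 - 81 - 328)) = -65637/346934330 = -0.00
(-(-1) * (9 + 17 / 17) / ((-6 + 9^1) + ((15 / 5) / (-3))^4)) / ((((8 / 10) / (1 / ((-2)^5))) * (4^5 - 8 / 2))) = -5 / 52224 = -0.00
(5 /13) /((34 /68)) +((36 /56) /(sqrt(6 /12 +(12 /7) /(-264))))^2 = 22223 /13832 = 1.61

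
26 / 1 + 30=56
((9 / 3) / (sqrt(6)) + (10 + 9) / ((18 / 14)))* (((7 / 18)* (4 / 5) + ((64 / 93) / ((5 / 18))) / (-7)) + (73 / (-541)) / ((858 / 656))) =-2095233626 / 971292465 - 55137727* sqrt(6) / 755449695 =-2.34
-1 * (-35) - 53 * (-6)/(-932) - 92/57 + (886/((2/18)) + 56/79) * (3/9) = 1882459591/699466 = 2691.28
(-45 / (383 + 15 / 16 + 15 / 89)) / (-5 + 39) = -32040 / 9298439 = -0.00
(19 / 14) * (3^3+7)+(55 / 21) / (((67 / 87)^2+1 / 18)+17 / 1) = 5771455 / 124677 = 46.29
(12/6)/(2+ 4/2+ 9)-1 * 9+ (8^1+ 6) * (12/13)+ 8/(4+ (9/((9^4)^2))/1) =1511418257/248714401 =6.08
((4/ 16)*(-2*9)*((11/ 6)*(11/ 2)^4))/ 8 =-483153/ 512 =-943.66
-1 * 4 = -4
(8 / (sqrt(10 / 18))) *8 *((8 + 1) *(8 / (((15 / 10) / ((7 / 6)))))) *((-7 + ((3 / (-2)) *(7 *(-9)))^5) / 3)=5402030585840 *sqrt(5)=12079307606471.25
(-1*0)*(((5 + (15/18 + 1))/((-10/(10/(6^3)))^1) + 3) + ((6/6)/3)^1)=0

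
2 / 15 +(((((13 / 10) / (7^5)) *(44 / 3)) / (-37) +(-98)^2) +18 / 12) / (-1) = -59731836909 / 6218590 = -9605.37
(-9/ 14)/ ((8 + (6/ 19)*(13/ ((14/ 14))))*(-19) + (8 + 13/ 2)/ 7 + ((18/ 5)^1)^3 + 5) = 1125/ 308477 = 0.00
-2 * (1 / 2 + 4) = -9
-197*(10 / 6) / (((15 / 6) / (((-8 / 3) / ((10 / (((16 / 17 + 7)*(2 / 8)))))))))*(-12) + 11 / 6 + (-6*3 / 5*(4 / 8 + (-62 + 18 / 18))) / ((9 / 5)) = -72575 / 102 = -711.52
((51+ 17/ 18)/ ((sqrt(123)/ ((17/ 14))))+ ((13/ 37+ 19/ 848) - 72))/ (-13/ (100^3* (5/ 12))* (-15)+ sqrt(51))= -2926230468750000* sqrt(51)/ 2083562491051957 - 12914687500* sqrt(123)/ 2744437488213771+ 1369475859375/ 2083562491051957+ 248359375000000* sqrt(697)/ 8233312464641313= -9.23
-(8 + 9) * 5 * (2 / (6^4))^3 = -85 / 272097792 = -0.00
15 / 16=0.94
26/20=1.30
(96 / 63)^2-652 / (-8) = 83.82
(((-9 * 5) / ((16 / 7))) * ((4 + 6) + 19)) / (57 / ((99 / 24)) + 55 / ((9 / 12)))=-301455 / 46016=-6.55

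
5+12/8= 13/2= 6.50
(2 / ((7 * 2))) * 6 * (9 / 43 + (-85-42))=-32712 / 301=-108.68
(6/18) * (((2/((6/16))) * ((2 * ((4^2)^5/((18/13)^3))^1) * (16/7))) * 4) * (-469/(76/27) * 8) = -79026861375488/4617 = -17116495857.81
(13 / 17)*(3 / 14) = 39 / 238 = 0.16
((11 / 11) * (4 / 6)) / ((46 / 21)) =0.30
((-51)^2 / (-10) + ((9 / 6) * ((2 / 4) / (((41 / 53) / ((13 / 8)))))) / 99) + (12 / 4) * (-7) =-60849083 / 216480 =-281.08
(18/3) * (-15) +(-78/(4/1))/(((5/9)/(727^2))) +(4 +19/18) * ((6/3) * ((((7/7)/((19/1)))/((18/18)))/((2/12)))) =-18551454.71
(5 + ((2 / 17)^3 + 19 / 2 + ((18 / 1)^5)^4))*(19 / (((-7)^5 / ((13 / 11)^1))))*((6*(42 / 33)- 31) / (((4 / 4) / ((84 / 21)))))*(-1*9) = -143129595382312336341685232095818918 / 9991307711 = -14325411599998347437713620.00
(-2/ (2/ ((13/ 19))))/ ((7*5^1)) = -13/ 665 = -0.02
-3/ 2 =-1.50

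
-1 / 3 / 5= -1 / 15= -0.07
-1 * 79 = -79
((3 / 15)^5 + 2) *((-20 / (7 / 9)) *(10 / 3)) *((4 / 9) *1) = -28576 / 375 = -76.20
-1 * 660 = -660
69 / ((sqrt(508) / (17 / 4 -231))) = -62583*sqrt(127) / 1016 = -694.17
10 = 10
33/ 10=3.30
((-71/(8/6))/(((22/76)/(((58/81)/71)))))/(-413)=0.00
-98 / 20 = -49 / 10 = -4.90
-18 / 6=-3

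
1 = 1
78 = 78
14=14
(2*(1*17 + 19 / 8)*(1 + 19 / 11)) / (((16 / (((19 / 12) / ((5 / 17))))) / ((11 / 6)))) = 50065 / 768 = 65.19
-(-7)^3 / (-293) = -343 / 293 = -1.17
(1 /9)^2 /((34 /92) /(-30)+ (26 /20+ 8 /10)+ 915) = 460 /34170687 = 0.00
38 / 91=0.42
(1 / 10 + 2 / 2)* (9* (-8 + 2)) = -297 / 5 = -59.40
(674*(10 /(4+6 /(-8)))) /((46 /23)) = 13480 /13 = 1036.92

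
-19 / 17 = -1.12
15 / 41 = 0.37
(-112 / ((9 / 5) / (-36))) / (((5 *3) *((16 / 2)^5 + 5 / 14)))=6272 / 1376271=0.00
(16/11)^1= 16/11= 1.45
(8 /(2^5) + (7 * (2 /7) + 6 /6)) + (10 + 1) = 57 /4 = 14.25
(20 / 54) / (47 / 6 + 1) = 20 / 477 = 0.04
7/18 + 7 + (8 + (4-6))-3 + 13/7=12.25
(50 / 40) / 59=5 / 236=0.02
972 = 972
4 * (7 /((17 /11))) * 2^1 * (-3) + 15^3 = 55527 /17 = 3266.29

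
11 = 11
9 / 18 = 1 / 2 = 0.50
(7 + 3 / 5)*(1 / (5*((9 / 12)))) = 152 / 75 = 2.03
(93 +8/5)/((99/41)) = 39.18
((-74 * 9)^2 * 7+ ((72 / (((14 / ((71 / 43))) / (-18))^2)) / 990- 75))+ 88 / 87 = 1346018807810893 / 433525785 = 3104818.34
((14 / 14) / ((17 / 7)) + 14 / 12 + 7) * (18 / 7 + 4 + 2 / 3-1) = 53.51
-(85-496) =411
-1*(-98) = 98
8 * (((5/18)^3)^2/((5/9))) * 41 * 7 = 896875/472392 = 1.90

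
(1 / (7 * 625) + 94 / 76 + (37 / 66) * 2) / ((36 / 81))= 38814387 / 7315000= 5.31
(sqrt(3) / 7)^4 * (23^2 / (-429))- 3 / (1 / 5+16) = -1759564 / 9270261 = -0.19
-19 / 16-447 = -448.19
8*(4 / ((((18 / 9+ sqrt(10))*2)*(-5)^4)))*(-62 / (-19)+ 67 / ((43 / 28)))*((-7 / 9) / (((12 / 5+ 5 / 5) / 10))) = -0.53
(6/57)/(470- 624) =-1/1463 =-0.00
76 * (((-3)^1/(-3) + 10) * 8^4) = 3424256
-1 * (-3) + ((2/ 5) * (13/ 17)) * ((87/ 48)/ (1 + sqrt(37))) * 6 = 377 * sqrt(37)/ 4080 + 11863/ 4080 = 3.47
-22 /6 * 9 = -33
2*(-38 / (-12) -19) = -95 / 3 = -31.67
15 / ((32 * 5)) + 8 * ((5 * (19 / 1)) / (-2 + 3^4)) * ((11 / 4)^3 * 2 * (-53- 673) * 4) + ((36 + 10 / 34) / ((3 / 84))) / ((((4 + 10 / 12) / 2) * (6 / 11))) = -1447261189463 / 1246304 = -1161242.51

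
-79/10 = -7.90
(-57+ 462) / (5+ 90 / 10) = 28.93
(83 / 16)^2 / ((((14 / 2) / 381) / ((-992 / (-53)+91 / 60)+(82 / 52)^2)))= 5341441172443 / 160509440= 33278.05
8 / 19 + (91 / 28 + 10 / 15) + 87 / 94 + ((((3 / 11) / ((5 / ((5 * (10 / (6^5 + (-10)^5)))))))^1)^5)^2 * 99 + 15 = 5563596176491457083802563041963146546601122582163473999938511 / 274565819570152362336123834548413604033220946028030733582336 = 20.26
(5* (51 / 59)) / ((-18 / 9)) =-255 / 118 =-2.16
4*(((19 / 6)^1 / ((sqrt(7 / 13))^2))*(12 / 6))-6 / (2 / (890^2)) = -49901312 / 21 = -2376252.95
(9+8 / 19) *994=177926 / 19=9364.53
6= 6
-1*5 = -5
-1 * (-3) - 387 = -384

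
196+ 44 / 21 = 4160 / 21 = 198.10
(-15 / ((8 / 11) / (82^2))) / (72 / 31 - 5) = 8598315 / 166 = 51797.08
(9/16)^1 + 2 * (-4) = -119/16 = -7.44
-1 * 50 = -50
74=74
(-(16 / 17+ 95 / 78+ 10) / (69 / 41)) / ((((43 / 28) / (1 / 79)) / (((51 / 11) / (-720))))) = 201187 / 524632680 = 0.00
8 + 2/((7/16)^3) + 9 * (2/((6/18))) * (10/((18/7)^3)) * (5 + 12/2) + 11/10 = 17704033/46305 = 382.34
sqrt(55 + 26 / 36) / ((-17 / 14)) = -7 * sqrt(2006) / 51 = -6.15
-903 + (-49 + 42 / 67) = -63742 / 67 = -951.37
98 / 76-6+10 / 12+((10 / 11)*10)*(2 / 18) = -5393 / 1881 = -2.87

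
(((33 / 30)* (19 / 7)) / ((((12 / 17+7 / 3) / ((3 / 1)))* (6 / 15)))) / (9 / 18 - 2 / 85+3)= 181203 / 85498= 2.12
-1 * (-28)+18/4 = 32.50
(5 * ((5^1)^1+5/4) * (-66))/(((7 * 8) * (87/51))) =-70125/3248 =-21.59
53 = 53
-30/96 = -5/16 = -0.31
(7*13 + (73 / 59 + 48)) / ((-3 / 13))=-607.69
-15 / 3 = -5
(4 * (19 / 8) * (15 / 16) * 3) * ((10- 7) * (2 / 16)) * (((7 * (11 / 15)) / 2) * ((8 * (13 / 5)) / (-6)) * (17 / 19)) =-51051 / 640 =-79.77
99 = 99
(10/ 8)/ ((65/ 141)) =141/ 52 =2.71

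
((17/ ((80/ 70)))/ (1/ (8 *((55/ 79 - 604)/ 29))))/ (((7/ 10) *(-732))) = 1350395/ 279502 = 4.83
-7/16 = -0.44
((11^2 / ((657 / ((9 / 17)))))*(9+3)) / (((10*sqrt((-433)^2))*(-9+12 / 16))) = -88 / 2686765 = -0.00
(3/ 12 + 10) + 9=77/ 4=19.25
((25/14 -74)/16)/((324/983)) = -331271/24192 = -13.69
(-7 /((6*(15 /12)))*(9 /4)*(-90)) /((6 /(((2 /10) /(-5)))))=-1.26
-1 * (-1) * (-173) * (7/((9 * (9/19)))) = -23009/81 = -284.06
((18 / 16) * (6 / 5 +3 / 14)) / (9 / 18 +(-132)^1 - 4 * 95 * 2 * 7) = -891 / 3052840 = -0.00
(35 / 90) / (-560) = -1 / 1440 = -0.00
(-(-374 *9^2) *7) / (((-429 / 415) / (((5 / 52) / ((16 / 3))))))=-20000925 / 5408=-3698.40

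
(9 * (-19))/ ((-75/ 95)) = 1083/ 5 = 216.60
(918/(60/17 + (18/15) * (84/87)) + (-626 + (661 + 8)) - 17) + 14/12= 71578/321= 222.98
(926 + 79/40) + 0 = 927.98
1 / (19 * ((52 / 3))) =3 / 988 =0.00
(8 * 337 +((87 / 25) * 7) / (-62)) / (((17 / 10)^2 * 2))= 4178191 / 8959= 466.37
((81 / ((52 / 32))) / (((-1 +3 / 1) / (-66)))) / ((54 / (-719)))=284724 / 13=21901.85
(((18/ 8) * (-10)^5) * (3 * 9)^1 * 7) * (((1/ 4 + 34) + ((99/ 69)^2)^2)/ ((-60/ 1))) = 15267148666875/ 559682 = 27278255.63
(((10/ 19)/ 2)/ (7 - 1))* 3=5/ 38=0.13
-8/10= -4/5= -0.80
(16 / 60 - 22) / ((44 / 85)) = -2771 / 66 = -41.98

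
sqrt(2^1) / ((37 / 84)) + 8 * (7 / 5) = 84 * sqrt(2) / 37 + 56 / 5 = 14.41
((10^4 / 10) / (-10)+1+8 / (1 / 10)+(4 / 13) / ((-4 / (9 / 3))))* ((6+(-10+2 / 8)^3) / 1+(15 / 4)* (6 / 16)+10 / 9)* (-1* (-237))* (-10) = -26117646875 / 624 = -41855203.33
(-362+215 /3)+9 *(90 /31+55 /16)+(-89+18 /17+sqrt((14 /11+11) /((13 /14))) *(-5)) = -8125277 /25296-15 *sqrt(30030) /143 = -339.39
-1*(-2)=2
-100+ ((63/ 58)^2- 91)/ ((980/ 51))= -9859483/ 94192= -104.67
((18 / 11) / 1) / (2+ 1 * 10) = 3 / 22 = 0.14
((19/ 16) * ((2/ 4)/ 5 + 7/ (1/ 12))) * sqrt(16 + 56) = 47937 * sqrt(2)/ 80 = 847.41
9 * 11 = 99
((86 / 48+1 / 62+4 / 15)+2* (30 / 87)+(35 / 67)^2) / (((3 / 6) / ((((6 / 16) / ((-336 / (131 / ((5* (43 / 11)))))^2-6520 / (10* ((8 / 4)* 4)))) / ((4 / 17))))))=51917430929323729 / 13041504781961589440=0.00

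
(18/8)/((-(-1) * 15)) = 3/20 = 0.15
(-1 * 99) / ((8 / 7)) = -693 / 8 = -86.62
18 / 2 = 9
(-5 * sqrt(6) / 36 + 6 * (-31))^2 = 34722.67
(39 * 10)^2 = 152100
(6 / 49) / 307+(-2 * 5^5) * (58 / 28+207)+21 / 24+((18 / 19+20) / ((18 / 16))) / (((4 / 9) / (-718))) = -3056586389001 / 2286536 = -1336775.97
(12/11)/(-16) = -3/44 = -0.07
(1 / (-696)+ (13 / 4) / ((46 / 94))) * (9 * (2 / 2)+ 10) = 2019529 / 16008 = 126.16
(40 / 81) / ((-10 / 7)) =-28 / 81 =-0.35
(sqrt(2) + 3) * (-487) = -1461 -487 * sqrt(2) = -2149.72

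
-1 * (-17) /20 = 17 /20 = 0.85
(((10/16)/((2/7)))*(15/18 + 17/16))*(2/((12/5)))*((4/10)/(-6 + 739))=3185/1688832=0.00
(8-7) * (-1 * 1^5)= -1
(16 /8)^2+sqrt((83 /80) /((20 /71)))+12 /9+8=sqrt(5893) /40+40 /3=15.25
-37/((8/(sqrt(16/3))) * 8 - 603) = 592 * sqrt(3)/362841 + 7437/120947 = 0.06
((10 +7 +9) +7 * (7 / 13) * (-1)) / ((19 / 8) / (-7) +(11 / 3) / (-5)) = -20.73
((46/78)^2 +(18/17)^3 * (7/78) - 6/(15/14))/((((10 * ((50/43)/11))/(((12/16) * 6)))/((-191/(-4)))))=-17369310759317/16605940000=-1045.97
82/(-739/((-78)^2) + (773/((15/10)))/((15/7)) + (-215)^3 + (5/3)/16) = -9977760/1209272209417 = -0.00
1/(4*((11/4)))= 1/11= 0.09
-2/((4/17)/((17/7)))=-289/14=-20.64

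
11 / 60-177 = -10609 / 60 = -176.82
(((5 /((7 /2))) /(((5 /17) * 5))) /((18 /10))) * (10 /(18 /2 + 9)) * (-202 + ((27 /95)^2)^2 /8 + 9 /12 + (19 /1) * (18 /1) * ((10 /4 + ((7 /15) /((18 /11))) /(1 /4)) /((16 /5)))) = 12485539062607 /221676021000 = 56.32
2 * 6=12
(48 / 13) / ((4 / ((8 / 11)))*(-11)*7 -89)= -96 / 13325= -0.01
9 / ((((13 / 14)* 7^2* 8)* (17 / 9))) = 81 / 6188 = 0.01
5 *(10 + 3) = 65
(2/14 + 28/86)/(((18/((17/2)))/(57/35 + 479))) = 106.32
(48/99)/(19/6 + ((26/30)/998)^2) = 1195204800/7806183209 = 0.15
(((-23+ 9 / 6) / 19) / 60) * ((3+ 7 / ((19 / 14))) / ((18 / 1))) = -1333 / 155952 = -0.01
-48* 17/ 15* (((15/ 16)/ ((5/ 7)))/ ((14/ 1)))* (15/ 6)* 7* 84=-7497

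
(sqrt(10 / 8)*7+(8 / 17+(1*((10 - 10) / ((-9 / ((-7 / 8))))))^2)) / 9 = 8 / 153+7*sqrt(5) / 18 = 0.92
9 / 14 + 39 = 555 / 14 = 39.64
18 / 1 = 18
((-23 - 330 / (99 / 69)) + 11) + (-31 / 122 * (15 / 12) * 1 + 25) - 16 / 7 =-750165 / 3416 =-219.60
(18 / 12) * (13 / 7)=39 / 14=2.79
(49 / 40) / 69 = 49 / 2760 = 0.02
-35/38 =-0.92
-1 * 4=-4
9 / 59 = 0.15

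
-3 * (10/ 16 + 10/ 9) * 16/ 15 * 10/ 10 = -50/ 9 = -5.56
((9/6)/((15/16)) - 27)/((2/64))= -4064/5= -812.80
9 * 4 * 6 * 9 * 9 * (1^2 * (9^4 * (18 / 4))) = 516560652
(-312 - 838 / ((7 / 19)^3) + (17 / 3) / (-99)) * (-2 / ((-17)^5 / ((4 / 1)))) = -13911189256 / 144642252447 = -0.10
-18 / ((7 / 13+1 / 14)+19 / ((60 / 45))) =-1.21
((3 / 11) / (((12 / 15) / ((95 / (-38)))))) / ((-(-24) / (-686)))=8575 / 352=24.36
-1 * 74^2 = -5476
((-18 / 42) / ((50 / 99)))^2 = 88209 / 122500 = 0.72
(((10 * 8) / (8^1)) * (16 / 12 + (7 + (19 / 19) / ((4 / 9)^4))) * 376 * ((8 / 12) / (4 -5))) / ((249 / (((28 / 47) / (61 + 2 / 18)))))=-182581 / 54780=-3.33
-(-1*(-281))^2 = -78961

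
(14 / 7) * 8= 16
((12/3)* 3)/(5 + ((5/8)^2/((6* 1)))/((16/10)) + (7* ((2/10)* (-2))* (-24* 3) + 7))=184320/3281521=0.06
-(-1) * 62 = 62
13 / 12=1.08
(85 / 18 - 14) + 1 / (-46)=-1925 / 207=-9.30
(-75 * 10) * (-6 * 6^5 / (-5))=-6998400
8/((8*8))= 1/8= 0.12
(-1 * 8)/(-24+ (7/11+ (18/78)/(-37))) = 21164/61825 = 0.34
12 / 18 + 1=5 / 3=1.67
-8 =-8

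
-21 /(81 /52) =-364 /27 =-13.48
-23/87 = -0.26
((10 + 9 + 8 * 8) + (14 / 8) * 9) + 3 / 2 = 401 / 4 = 100.25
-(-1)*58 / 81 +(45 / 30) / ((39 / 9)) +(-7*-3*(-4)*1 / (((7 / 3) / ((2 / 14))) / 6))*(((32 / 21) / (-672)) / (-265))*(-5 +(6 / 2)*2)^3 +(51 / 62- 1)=2624445958 / 2967085485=0.88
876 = 876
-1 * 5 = -5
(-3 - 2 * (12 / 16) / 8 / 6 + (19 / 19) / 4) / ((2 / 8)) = -11.12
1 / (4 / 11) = 2.75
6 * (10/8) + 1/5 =77/10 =7.70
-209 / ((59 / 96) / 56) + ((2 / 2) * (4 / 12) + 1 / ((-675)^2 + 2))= -1535778739334 / 80645979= -19043.46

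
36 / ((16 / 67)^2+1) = 34.06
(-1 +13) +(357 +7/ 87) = 369.08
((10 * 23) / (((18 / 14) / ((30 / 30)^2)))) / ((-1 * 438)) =-805 / 1971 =-0.41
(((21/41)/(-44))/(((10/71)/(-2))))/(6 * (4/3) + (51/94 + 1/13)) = 303667/15834610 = 0.02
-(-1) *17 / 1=17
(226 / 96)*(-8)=-113 / 6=-18.83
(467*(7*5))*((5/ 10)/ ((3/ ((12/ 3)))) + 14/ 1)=719180/ 3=239726.67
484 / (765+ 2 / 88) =21296 / 33661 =0.63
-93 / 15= -31 / 5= -6.20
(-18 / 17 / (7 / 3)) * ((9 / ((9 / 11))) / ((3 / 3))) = -594 / 119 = -4.99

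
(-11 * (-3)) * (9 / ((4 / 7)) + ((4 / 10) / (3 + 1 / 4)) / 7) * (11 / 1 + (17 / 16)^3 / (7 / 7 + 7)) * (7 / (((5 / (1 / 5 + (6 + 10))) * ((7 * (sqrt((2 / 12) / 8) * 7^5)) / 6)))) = 84077327463723 * sqrt(3) / 3132286976000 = 46.49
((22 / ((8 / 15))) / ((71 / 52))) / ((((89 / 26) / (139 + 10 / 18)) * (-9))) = -23349040 / 170613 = -136.85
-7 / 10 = -0.70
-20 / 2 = -10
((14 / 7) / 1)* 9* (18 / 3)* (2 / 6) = 36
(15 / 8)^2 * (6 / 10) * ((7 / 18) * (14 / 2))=735 / 128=5.74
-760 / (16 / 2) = -95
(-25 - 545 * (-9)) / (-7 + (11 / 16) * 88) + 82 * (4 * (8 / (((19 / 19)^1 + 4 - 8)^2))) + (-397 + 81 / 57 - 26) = -710078 / 18297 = -38.81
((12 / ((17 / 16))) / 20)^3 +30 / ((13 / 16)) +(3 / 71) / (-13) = 21029614041 / 566837375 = 37.10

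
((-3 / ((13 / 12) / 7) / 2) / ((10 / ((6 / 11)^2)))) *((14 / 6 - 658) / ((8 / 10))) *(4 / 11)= 1487052 / 17303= 85.94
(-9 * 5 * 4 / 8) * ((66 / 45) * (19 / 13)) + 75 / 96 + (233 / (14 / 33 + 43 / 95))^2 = 221813667279661 / 3143712416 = 70557.87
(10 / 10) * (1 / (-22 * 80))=-1 / 1760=-0.00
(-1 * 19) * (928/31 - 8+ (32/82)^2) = -21869304/52111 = -419.67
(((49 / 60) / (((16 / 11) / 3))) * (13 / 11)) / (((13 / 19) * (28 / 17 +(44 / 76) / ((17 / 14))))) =6137 / 4480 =1.37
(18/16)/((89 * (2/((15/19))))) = 135/27056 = 0.00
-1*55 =-55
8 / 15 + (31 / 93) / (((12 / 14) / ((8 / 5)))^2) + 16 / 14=13408 / 4725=2.84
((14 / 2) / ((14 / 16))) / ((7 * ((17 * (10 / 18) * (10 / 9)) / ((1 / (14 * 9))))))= 18 / 20825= 0.00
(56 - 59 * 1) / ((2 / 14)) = -21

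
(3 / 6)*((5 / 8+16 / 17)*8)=213 / 34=6.26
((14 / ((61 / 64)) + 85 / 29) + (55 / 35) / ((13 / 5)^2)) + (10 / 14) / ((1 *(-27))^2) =17.85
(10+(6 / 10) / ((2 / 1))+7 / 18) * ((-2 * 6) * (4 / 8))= -962 / 15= -64.13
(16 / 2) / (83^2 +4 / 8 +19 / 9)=144 / 124049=0.00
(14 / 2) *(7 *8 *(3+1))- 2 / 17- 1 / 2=53291 / 34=1567.38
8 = 8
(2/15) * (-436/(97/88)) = -76736/1455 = -52.74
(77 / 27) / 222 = 77 / 5994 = 0.01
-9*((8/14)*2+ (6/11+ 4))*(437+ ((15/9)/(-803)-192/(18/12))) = -13398768/847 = -15819.09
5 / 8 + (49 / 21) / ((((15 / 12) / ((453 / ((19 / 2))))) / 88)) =5953499 / 760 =7833.55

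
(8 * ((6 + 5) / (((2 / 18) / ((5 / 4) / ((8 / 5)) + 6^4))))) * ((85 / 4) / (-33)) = -10581735 / 16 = -661358.44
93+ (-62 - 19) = 12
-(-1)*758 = 758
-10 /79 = -0.13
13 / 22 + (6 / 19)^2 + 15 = 124615 / 7942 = 15.69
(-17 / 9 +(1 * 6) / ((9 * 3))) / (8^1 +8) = -5 / 48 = -0.10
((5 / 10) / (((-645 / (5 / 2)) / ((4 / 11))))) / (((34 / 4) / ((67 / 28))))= -67 / 337722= -0.00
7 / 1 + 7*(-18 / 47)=203 / 47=4.32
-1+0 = -1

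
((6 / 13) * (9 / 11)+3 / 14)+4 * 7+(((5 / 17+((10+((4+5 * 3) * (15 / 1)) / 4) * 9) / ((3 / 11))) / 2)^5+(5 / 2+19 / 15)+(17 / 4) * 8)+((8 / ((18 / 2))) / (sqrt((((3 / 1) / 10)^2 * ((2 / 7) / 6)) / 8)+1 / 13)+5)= 4204330790765016308669244754936211 / 970335955045416960 - 27040 * sqrt(42) / 45837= 4332860973463801.23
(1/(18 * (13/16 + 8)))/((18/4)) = 16/11421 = 0.00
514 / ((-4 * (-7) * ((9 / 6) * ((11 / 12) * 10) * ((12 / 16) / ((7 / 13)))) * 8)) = 0.12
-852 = -852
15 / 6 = 2.50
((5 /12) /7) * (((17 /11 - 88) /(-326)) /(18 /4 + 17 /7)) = 1585 /695684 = 0.00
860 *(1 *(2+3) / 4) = 1075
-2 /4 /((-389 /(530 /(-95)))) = -53 /7391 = -0.01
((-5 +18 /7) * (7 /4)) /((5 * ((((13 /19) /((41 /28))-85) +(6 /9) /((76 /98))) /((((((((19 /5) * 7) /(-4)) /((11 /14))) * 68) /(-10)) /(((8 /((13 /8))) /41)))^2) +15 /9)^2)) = -0.31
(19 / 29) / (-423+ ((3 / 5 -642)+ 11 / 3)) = -285 / 461419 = -0.00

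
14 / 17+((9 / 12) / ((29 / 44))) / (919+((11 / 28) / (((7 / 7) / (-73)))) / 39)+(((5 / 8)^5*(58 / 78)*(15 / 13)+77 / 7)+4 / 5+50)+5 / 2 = 2100132258628149 / 32207360786432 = 65.21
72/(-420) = -6/35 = -0.17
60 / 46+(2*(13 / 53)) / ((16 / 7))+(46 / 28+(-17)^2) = 19944135 / 68264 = 292.16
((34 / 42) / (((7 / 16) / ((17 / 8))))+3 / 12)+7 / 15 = 13667 / 2940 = 4.65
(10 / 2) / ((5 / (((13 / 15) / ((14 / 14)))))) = 13 / 15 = 0.87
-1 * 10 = -10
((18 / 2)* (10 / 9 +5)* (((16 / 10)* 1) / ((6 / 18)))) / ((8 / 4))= 132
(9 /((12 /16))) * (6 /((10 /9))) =324 /5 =64.80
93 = 93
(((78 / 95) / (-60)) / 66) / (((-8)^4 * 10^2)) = -0.00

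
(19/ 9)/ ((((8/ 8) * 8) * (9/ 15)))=95/ 216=0.44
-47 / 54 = -0.87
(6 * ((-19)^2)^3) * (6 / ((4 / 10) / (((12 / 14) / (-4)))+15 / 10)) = -50809551480 / 11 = -4619050134.55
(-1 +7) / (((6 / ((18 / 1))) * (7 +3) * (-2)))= -9 / 10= -0.90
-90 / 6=-15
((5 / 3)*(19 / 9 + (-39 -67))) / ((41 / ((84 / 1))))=-130900 / 369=-354.74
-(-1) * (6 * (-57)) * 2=-684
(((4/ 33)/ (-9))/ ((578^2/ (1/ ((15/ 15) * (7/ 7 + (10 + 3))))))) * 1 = -1/ 347280318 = -0.00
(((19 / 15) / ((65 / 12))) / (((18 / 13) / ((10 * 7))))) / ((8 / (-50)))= -665 / 9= -73.89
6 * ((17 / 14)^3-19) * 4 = -141669 / 343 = -413.03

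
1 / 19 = 0.05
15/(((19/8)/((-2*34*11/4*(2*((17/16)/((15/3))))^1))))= -9537/19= -501.95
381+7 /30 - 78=9097 /30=303.23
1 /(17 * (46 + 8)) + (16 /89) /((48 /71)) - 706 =-57659797 /81702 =-705.73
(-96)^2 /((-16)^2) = 36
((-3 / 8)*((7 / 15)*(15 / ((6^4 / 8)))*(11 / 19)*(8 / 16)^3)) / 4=-77 / 262656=-0.00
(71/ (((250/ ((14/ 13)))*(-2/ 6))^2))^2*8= 0.00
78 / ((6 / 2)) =26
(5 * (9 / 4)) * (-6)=-135 / 2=-67.50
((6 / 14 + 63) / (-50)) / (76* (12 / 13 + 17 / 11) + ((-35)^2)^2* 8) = -5291 / 50071636650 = -0.00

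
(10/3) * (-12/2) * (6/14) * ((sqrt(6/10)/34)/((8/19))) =-57 * sqrt(15)/476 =-0.46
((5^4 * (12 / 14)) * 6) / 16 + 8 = 5849 / 28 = 208.89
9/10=0.90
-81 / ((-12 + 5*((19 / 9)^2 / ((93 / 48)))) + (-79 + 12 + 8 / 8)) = 203391 / 166978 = 1.22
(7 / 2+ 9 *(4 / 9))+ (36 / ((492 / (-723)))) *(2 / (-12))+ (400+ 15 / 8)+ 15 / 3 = 138807 / 328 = 423.19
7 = 7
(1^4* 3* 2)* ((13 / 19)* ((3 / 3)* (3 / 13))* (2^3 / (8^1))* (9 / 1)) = 8.53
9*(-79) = -711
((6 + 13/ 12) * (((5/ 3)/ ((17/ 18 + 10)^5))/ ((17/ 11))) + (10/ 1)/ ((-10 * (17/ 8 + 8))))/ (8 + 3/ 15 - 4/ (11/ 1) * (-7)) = -130487779172080/ 14203769979118347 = -0.01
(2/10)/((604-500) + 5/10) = 2/1045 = 0.00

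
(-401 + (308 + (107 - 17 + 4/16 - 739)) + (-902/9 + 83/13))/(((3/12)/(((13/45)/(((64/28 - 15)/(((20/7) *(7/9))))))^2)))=-3985632560/467727129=-8.52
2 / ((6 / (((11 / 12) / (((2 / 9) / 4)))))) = 11 / 2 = 5.50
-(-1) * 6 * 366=2196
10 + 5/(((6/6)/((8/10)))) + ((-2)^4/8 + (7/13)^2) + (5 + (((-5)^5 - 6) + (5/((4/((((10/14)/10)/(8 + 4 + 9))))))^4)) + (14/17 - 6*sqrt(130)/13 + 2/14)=-17082436983064631767/5494964777422848 - 6*sqrt(130)/13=-3114.01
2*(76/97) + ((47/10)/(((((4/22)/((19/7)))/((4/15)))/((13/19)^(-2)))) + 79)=1037357866/8606325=120.53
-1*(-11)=11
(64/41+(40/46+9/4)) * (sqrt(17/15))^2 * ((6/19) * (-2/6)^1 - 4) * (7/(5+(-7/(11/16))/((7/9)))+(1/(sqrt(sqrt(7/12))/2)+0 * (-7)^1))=-780351 * sqrt(2) * 3^(1/4) * 7^(3/4)/125419+60087027/3189226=-31.00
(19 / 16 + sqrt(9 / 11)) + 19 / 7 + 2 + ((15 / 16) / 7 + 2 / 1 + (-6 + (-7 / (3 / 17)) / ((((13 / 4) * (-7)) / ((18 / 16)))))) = 3 * sqrt(11) / 11 + 1455 / 364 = 4.90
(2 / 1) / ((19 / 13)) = 1.37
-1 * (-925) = 925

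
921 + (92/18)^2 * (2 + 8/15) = 1199423/1215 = 987.18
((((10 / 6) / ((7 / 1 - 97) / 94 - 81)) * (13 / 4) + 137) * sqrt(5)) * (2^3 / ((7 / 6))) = 2099.61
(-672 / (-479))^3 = 303464448 / 109902239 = 2.76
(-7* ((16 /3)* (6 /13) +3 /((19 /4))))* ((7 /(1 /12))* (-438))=196763616 /247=796613.83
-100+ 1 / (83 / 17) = -99.80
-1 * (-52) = 52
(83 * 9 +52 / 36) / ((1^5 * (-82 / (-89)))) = 299752 / 369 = 812.34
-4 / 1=-4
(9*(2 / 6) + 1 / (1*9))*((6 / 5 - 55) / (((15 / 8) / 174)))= -3494848 / 225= -15532.66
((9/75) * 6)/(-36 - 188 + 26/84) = -756/234875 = -0.00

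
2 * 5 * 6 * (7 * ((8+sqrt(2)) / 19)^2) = 6720 * sqrt(2) / 361+27720 / 361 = 103.11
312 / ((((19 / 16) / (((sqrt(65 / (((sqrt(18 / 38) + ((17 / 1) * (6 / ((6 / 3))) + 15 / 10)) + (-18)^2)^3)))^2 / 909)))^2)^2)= 846946284385159243305081835485126533196252072789409792 / 1674574329468852168502963949001569332123533700354577164490869731086117538477066385546875 - 4261579725364531541074228101111969366224045464354816 * sqrt(19) / 1674574329468852168502963949001569332123533700354577164490869731086117538477066385546875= 0.00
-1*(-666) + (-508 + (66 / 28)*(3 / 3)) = 2245 / 14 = 160.36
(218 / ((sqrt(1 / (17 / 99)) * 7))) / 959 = 218 * sqrt(187) / 221529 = 0.01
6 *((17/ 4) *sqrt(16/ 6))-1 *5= -5+ 17 *sqrt(6)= 36.64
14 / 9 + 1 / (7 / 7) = 23 / 9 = 2.56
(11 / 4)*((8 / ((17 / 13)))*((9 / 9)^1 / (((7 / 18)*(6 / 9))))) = 7722 / 119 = 64.89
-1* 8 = -8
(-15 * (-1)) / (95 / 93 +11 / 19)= 26505 / 2828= 9.37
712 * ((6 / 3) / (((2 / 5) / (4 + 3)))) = 24920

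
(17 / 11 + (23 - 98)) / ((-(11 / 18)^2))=261792 / 1331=196.69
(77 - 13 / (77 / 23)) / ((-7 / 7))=-5630 / 77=-73.12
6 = 6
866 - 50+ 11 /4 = 3275 /4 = 818.75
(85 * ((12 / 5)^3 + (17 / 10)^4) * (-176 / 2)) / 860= -41469307 / 215000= -192.88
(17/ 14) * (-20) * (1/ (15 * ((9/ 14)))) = -68/ 27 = -2.52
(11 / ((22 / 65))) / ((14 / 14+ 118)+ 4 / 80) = 0.27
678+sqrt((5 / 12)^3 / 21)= 5* sqrt(35) / 504+678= 678.06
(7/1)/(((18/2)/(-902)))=-6314/9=-701.56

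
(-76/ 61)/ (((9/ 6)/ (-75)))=3800/ 61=62.30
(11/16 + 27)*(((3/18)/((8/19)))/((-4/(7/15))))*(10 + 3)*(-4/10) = 765947/115200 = 6.65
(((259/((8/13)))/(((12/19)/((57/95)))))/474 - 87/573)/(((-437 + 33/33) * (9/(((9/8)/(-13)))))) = 10019483/656827791360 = 0.00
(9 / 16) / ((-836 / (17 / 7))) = -153 / 93632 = -0.00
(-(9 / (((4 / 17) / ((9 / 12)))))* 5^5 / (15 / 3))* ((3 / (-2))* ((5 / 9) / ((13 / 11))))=5259375 / 416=12642.73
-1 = -1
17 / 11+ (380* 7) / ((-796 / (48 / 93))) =-12167 / 67859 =-0.18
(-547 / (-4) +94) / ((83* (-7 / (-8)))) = 1846 / 581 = 3.18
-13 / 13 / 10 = -0.10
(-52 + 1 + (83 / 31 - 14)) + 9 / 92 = -177465 / 2852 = -62.22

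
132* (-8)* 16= -16896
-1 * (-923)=923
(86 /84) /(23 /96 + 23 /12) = 688 /1449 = 0.47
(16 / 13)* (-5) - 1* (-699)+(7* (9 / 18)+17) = 713.35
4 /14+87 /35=97 /35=2.77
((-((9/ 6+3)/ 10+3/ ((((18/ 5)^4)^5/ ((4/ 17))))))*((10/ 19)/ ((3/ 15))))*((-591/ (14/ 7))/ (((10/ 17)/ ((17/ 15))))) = 136086624846861537400055352089/ 201847073426271237761925120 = 674.21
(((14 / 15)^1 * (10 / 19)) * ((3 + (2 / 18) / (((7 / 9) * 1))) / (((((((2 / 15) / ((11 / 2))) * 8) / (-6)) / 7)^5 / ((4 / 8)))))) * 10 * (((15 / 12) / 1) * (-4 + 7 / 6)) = 259450971071281171875 / 19922944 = 13022722498807.46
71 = 71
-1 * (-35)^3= 42875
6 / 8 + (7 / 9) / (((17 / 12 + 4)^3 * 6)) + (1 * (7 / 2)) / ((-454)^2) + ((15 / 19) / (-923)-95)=-14393790736876543 / 152719228337000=-94.25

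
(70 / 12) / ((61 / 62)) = 1085 / 183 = 5.93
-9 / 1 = -9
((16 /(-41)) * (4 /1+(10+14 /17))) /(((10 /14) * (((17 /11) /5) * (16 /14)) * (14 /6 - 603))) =407484 /10675949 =0.04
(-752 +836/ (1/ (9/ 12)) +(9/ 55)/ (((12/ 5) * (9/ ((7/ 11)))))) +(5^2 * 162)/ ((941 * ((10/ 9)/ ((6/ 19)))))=-3213158107/ 25960308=-123.77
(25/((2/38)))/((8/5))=2375/8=296.88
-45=-45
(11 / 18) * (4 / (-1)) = -22 / 9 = -2.44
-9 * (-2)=18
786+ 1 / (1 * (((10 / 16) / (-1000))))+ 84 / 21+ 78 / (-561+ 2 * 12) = -145016 / 179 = -810.15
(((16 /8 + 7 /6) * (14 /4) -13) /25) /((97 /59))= -1357 /29100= -0.05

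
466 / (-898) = -233 / 449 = -0.52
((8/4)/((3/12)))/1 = 8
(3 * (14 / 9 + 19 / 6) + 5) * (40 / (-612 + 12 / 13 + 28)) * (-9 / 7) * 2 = 8970 / 2653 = 3.38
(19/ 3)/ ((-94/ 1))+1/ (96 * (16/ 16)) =-257/ 4512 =-0.06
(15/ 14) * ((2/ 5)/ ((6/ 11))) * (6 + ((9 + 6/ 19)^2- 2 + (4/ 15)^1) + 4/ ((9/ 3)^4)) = 146512003/ 2046870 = 71.58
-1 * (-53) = 53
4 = 4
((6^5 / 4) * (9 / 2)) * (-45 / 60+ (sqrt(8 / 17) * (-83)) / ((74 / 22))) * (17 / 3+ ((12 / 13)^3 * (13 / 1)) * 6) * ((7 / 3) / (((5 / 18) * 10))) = -3799204034472 * sqrt(34) / 2657525 - 1560461679 / 4225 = -8705282.68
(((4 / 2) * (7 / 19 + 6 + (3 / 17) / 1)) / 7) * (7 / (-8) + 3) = 3.97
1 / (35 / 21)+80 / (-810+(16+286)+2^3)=11 / 25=0.44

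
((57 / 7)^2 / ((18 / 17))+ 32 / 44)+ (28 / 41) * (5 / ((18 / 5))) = 25576679 / 397782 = 64.30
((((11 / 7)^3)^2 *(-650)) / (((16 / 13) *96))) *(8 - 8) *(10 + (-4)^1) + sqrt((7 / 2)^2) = 7 / 2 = 3.50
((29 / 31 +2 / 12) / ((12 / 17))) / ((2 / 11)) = 38335 / 4464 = 8.59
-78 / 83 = -0.94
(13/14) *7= 6.50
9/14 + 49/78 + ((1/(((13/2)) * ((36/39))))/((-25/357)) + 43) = 571813/13650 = 41.89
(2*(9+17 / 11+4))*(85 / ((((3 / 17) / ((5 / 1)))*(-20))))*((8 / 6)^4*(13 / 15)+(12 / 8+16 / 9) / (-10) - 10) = 213172180 / 8019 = 26583.39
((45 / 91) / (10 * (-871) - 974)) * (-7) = 5 / 13988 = 0.00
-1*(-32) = 32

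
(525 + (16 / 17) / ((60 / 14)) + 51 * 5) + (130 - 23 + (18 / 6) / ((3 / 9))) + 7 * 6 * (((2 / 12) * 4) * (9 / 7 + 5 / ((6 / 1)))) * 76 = 459472 / 85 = 5405.55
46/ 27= 1.70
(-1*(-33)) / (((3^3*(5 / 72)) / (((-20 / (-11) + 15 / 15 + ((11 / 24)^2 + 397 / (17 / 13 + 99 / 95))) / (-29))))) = -1581094897 / 15148440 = -104.37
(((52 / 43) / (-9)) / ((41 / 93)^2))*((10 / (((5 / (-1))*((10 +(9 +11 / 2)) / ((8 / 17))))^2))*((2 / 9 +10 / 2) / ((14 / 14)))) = -1202526208 / 2257037036415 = -0.00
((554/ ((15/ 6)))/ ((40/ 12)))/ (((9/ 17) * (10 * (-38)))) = -4709/ 14250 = -0.33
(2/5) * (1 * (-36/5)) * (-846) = 60912/25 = 2436.48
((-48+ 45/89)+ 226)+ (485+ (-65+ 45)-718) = -6630/89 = -74.49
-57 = -57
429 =429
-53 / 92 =-0.58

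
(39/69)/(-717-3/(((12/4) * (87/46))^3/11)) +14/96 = 680614726507/4692431172720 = 0.15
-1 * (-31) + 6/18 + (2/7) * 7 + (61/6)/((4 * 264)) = 211261/6336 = 33.34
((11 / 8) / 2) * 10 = 55 / 8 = 6.88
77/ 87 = 0.89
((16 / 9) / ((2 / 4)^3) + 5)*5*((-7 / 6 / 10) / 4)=-1211 / 432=-2.80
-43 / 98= -0.44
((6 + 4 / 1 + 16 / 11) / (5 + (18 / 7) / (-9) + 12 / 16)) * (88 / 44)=784 / 187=4.19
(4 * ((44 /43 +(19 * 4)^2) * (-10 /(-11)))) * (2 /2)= 9936480 /473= 21007.36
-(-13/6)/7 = 13/42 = 0.31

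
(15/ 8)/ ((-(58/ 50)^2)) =-9375/ 6728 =-1.39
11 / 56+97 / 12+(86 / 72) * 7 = 16.64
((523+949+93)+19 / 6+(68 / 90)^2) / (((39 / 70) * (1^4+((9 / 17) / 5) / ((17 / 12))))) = 12852901901 / 4905927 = 2619.87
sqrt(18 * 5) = 3 * sqrt(10) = 9.49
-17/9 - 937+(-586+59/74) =-1015045/666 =-1524.09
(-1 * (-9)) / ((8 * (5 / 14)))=3.15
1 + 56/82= 69/41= 1.68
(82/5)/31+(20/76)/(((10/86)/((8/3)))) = 57994/8835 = 6.56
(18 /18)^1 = 1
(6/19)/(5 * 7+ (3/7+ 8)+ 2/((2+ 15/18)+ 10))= 231/31882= 0.01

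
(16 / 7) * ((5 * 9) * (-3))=-2160 / 7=-308.57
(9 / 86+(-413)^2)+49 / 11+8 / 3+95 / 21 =3388757173 / 19866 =170580.75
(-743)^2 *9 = 4968441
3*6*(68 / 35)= 1224 / 35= 34.97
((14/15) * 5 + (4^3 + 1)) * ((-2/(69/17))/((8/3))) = -3553/276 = -12.87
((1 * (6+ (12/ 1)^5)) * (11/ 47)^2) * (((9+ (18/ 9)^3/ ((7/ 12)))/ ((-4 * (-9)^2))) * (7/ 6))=-265966349/ 238572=-1114.83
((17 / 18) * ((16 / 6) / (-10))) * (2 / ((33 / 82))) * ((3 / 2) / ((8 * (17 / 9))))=-0.12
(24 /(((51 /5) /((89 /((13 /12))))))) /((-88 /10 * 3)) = -17800 /2431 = -7.32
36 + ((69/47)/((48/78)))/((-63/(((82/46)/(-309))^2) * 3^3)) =36.00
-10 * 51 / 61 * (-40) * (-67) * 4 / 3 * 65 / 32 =-3701750 / 61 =-60684.43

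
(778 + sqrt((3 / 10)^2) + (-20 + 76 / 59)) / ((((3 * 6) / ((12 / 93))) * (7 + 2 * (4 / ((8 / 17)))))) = 448157 / 1975320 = 0.23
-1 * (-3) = 3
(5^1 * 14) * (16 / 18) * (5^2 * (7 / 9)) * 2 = 2419.75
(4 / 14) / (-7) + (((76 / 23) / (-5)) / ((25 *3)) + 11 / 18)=1423781 / 2535750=0.56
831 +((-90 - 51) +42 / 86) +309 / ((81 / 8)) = 837089 / 1161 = 721.01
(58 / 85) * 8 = 464 / 85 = 5.46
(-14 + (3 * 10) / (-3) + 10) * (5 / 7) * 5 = -50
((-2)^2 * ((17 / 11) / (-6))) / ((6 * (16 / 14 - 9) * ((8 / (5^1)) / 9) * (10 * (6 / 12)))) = 119 / 4840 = 0.02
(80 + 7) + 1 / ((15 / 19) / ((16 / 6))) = 90.38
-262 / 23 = -11.39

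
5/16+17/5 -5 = -103/80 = -1.29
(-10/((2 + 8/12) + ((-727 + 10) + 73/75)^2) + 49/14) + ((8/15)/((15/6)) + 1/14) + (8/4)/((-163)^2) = 76125938398211381/20113502134024950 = 3.78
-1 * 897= -897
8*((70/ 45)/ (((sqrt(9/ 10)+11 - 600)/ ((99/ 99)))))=-659680/ 31222809 - 112*sqrt(10)/ 10407603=-0.02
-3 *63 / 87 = -63 / 29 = -2.17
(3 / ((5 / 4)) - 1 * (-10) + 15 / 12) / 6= 91 / 40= 2.28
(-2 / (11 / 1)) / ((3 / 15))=-10 / 11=-0.91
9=9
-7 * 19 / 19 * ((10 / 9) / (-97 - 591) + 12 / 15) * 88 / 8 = -951643 / 15480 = -61.48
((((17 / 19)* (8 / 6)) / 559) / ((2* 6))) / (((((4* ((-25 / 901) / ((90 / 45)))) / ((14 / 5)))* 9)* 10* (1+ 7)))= -107219 / 8603010000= -0.00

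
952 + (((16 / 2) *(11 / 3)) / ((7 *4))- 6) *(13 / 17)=338512 / 357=948.21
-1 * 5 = -5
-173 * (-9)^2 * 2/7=-28026/7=-4003.71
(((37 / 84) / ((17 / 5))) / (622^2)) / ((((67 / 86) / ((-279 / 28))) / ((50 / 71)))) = -0.00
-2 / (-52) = 1 / 26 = 0.04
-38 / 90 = -19 / 45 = -0.42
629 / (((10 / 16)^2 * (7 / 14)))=80512 / 25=3220.48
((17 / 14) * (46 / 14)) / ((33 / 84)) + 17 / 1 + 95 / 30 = 30.32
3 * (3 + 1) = 12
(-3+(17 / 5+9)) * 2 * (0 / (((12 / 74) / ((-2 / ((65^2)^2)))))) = 0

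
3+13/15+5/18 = 373/90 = 4.14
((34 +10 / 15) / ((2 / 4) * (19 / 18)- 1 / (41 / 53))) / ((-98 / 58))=1483872 / 55321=26.82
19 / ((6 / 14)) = 133 / 3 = 44.33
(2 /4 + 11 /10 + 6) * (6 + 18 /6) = 342 /5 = 68.40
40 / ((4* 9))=10 / 9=1.11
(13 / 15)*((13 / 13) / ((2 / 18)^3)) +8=3199 / 5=639.80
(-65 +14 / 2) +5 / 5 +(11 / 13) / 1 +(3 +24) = -379 / 13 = -29.15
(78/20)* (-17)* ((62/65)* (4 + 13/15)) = -38471/125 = -307.77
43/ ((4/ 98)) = 2107/ 2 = 1053.50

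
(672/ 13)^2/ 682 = 225792/ 57629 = 3.92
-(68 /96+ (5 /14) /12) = -31 /42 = -0.74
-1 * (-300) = 300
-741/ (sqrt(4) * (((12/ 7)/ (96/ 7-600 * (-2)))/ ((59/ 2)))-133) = 7738263/ 1388918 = 5.57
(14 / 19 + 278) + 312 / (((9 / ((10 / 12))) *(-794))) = 278.70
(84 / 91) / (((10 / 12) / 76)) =5472 / 65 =84.18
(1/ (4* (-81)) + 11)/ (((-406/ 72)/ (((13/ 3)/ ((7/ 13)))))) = -86021/ 5481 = -15.69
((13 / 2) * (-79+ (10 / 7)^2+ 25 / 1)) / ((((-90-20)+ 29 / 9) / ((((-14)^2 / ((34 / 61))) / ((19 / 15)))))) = 14345370 / 16337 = 878.09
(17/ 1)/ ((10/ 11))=187/ 10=18.70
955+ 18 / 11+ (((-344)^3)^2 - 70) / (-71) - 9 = -18228181345546742 / 781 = -23339540775347.94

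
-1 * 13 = -13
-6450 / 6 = -1075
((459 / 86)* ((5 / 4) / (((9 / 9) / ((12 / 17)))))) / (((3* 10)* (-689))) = -27 / 118508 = -0.00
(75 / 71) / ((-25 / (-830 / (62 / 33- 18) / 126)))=-4565 / 264404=-0.02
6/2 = 3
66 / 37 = 1.78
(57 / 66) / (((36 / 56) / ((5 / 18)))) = 0.37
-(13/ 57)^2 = -0.05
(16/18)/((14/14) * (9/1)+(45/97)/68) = 52768/534681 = 0.10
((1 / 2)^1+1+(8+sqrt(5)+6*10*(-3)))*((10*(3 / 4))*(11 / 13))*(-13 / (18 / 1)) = 18755 / 24 - 55*sqrt(5) / 12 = 771.21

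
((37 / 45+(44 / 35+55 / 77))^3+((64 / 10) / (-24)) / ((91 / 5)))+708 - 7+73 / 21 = 2360803514 / 3250611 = 726.26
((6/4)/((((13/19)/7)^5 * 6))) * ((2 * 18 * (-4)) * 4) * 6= -35956047651552/371293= -96840090.31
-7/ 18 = -0.39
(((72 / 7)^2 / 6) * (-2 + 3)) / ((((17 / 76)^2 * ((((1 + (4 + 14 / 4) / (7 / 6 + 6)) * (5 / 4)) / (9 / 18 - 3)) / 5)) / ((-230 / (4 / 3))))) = 46270958400 / 155771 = 297044.75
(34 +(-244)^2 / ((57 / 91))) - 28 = 5418118 / 57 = 95054.70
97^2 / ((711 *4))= 9409 / 2844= 3.31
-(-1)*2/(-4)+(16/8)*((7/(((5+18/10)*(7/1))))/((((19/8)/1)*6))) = -929/1938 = -0.48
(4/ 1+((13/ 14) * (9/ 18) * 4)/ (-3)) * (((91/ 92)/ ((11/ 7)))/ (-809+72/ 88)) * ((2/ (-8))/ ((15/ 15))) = 923/ 1402080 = 0.00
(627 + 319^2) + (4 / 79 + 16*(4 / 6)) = 24268496 / 237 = 102398.72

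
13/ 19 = 0.68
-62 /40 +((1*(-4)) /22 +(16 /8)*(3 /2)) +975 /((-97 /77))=-16489437 /21340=-772.70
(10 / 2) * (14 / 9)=70 / 9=7.78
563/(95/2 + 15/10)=563/49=11.49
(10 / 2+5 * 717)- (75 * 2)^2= -18910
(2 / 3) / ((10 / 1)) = 1 / 15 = 0.07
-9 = -9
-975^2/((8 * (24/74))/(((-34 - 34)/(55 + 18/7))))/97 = 107323125/24056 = 4461.39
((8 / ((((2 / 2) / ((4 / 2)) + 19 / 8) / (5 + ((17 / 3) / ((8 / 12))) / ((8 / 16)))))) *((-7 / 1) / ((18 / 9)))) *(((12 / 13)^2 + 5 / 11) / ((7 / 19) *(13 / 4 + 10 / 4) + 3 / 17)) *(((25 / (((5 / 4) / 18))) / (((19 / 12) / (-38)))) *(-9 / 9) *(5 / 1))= -12147356712960 / 2304991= -5270023.49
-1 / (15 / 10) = -2 / 3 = -0.67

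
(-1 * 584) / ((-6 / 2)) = 584 / 3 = 194.67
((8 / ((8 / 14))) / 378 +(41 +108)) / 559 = 4024 / 15093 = 0.27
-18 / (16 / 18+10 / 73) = -5913 / 337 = -17.55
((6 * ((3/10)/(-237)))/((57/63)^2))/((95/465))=-123039/2709305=-0.05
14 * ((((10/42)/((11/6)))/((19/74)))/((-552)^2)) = 185/7960392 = 0.00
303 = 303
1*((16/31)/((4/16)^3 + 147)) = 1024/291679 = 0.00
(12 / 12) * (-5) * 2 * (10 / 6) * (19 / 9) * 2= -1900 / 27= -70.37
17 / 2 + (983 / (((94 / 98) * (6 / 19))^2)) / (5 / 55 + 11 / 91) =50597.13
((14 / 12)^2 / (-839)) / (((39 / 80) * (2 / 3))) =-0.00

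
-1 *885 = -885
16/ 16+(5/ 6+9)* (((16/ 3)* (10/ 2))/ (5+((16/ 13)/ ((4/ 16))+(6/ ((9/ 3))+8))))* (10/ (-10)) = -28349/ 2331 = -12.16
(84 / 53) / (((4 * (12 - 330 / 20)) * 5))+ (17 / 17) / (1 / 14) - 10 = 3166 / 795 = 3.98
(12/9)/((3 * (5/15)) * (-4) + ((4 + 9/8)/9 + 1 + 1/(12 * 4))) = -192/347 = -0.55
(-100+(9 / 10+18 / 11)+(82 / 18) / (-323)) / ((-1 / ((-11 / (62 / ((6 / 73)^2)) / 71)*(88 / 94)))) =-1371500108 / 890299536745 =-0.00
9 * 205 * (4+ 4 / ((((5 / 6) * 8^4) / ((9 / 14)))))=52909803 / 7168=7381.39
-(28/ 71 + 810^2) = -46583128/ 71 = -656100.39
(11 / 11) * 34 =34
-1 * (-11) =11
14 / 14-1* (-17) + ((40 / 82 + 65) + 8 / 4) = 3505 / 41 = 85.49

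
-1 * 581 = -581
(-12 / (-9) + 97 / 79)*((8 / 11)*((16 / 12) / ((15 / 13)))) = 252512 / 117315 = 2.15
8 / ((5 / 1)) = 8 / 5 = 1.60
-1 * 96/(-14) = 48/7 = 6.86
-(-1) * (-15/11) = -15/11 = -1.36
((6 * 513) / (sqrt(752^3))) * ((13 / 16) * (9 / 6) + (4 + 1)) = 306261 * sqrt(47) / 2262016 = 0.93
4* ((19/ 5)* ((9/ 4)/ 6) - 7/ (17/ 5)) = -431/ 170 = -2.54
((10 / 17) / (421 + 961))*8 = 40 / 11747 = 0.00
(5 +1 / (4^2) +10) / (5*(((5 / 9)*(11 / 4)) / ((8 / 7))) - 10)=-4338 / 955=-4.54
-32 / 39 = -0.82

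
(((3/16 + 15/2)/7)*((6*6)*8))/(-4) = -1107/14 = -79.07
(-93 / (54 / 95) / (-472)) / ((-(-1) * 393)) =2945 / 3338928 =0.00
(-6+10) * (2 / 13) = 8 / 13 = 0.62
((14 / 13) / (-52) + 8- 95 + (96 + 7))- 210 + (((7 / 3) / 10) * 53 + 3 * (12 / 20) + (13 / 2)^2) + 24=-230389 / 2028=-113.60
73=73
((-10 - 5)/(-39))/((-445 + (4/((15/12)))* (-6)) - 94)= -25/36283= -0.00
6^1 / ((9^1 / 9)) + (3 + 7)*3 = 36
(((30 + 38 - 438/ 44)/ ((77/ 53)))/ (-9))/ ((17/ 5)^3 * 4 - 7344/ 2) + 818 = 818.00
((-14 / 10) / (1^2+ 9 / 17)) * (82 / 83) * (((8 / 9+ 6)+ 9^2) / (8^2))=-3859289 / 3107520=-1.24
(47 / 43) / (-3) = -47 / 129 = -0.36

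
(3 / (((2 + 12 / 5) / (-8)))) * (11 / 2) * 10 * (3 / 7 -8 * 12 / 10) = 19260 / 7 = 2751.43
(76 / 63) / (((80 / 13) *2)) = 247 / 2520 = 0.10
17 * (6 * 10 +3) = 1071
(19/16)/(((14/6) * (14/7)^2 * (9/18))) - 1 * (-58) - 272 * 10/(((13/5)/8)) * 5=-121686363/2912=-41787.90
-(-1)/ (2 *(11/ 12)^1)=6/ 11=0.55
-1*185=-185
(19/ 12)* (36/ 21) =19/ 7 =2.71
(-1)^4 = 1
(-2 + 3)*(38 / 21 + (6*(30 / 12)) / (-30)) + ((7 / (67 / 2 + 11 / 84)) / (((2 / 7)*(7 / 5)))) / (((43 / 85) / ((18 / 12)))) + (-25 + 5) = -3499441 / 204078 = -17.15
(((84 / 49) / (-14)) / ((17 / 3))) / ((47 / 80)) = -1440 / 39151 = -0.04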